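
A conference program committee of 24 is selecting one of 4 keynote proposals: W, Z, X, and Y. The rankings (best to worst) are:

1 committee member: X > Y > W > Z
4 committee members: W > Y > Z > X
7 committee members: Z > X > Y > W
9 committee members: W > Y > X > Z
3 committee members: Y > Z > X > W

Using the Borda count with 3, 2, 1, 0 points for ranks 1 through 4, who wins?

W: 1·1 + 4·3 + 7·0 + 9·3 + 3·0 = 40
Z: 1·0 + 4·1 + 7·3 + 9·0 + 3·2 = 31
X: 1·3 + 4·0 + 7·2 + 9·1 + 3·1 = 29
Y: 1·2 + 4·2 + 7·1 + 9·2 + 3·3 = 44
Y has the highest Borda score (44).

Y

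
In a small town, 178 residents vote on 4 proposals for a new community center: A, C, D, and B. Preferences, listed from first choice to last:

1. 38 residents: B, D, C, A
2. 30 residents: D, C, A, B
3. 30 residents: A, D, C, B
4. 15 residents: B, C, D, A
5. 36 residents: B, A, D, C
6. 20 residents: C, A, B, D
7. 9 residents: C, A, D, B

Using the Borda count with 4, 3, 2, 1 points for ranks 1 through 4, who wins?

B

A: 38·1 + 30·2 + 30·4 + 15·1 + 36·3 + 20·3 + 9·3 = 428
C: 38·2 + 30·3 + 30·2 + 15·3 + 36·1 + 20·4 + 9·4 = 423
D: 38·3 + 30·4 + 30·3 + 15·2 + 36·2 + 20·1 + 9·2 = 464
B: 38·4 + 30·1 + 30·1 + 15·4 + 36·4 + 20·2 + 9·1 = 465
B has the highest Borda score (465).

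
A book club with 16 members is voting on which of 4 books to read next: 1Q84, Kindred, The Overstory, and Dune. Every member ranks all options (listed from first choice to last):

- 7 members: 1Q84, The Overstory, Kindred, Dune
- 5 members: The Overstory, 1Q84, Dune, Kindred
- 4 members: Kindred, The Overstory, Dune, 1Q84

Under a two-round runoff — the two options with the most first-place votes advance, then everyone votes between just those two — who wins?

The Overstory

Round 1 first-place votes: 1Q84 7, Kindred 4, The Overstory 5, Dune 0.
1Q84 and The Overstory advance.
Runoff: 1Q84 is preferred to The Overstory by 7 voters; The Overstory by 9.
The Overstory wins the runoff.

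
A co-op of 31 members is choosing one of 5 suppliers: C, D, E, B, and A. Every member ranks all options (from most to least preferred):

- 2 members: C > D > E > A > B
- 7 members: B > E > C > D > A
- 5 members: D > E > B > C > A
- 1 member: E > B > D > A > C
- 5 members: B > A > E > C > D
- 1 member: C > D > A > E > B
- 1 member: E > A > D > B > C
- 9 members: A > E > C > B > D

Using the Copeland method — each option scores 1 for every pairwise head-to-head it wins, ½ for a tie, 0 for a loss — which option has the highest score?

C: beats D; loses to E, B, and A → score 1.
D: beats A; loses to C, E, and B → score 1.
E: beats C, D, B, and A → score 4.
B: beats C, D, and A; loses to E → score 3.
A: beats C; loses to D, E, and B → score 1.
E has the best pairwise record.

E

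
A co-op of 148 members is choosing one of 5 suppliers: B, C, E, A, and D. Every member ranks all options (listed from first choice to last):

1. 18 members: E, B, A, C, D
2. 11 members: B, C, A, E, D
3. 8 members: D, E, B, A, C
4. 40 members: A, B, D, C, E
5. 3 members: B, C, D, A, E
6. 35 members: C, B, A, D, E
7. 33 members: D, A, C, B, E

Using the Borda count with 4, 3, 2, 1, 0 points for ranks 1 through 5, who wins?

A

B: 18·3 + 11·4 + 8·2 + 40·3 + 3·4 + 35·3 + 33·1 = 384
C: 18·1 + 11·3 + 8·0 + 40·1 + 3·3 + 35·4 + 33·2 = 306
E: 18·4 + 11·1 + 8·3 + 40·0 + 3·0 + 35·0 + 33·0 = 107
A: 18·2 + 11·2 + 8·1 + 40·4 + 3·1 + 35·2 + 33·3 = 398
D: 18·0 + 11·0 + 8·4 + 40·2 + 3·2 + 35·1 + 33·4 = 285
A has the highest Borda score (398).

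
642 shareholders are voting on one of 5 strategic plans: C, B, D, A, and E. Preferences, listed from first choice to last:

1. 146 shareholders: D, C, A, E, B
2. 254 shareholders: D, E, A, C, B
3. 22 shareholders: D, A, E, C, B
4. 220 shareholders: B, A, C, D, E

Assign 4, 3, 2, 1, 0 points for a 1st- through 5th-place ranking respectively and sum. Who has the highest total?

D

C: 146·3 + 254·1 + 22·1 + 220·2 = 1154
B: 146·0 + 254·0 + 22·0 + 220·4 = 880
D: 146·4 + 254·4 + 22·4 + 220·1 = 1908
A: 146·2 + 254·2 + 22·3 + 220·3 = 1526
E: 146·1 + 254·3 + 22·2 + 220·0 = 952
D has the highest Borda score (1908).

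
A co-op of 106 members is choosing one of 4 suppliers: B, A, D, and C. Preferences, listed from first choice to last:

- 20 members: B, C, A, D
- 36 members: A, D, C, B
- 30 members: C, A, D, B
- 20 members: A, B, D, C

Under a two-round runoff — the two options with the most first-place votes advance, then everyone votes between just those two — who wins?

Round 1 first-place votes: B 20, A 56, D 0, C 30.
A and C advance.
Runoff: A is preferred to C by 56 voters; C by 50.
A wins the runoff.

A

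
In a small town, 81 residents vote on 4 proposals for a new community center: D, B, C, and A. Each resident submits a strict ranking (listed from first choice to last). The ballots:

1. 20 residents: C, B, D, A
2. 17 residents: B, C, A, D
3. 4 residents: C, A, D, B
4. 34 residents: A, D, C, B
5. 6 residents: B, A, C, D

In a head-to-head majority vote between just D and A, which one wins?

A

Voters preferring D to A: 20; preferring A to D: 61.
A wins the head-to-head.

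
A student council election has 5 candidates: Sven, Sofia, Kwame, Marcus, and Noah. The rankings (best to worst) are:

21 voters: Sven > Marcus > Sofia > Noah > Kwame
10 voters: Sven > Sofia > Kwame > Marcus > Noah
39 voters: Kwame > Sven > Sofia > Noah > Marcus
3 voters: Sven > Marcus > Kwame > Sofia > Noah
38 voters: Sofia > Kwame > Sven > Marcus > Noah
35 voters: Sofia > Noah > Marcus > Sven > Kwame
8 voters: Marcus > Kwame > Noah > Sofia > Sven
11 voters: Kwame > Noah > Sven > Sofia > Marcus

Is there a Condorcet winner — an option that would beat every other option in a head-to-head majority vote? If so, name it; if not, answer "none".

none

Checking pairwise contests:
Kwame beats Sven 96–69.
Sven beats Sofia 84–81.
Sofia beats Kwame 104–61.
Sven beats Marcus 122–43.
Sven beats Noah 111–54.
Every option loses at least one head-to-head, so there is no Condorcet winner.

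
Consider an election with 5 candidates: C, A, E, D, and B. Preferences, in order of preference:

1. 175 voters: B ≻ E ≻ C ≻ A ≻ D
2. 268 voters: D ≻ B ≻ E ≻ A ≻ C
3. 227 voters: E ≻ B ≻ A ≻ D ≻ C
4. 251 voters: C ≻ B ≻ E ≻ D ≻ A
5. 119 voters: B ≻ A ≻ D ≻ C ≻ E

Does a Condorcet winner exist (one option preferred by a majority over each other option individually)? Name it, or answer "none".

B vs C: 789–251 for B.
B vs A: 1040–0 for B.
B vs E: 813–227 for B.
B vs D: 772–268 for B.
B beats every other option head-to-head.

B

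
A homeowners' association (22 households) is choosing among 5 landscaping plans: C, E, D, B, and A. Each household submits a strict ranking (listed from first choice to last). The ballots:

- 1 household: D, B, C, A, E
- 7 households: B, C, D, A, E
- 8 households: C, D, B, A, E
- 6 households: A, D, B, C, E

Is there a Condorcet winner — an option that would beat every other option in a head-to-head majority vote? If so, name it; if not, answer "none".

Checking pairwise contests:
B beats C 14–8.
C beats E 22–0.
C beats D 15–7.
D beats B 15–7.
C beats A 16–6.
Every option loses at least one head-to-head, so there is no Condorcet winner.

none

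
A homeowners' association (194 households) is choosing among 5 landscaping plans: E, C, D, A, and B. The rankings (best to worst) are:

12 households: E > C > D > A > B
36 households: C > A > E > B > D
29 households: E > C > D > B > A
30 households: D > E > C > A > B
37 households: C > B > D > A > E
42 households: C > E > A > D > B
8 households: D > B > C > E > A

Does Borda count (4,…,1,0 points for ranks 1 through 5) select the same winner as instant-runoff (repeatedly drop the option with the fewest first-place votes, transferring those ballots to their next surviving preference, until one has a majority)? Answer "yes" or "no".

yes

Borda — scores: E 460, C 659, D 350, A 271, B 200. Winner: C.
Instant-runoff — R1 E 41, C 115, D 38, A 0, B 0 (C winner). Winner: C.
The two methods agree.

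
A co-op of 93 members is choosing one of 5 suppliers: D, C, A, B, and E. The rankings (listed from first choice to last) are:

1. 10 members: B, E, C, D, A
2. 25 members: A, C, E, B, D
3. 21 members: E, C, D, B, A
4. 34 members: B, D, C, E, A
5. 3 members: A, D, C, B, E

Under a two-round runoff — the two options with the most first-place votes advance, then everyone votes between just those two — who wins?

B

Round 1 first-place votes: D 0, C 0, A 28, B 44, E 21.
B and A advance.
Runoff: B is preferred to A by 65 voters; A by 28.
B wins the runoff.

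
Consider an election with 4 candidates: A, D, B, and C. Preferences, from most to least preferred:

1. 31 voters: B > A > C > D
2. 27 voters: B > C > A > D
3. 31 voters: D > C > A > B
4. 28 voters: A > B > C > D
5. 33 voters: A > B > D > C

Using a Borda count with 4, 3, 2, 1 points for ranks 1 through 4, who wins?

A: 31·3 + 27·2 + 31·2 + 28·4 + 33·4 = 453
D: 31·1 + 27·1 + 31·4 + 28·1 + 33·2 = 276
B: 31·4 + 27·4 + 31·1 + 28·3 + 33·3 = 446
C: 31·2 + 27·3 + 31·3 + 28·2 + 33·1 = 325
A has the highest Borda score (453).

A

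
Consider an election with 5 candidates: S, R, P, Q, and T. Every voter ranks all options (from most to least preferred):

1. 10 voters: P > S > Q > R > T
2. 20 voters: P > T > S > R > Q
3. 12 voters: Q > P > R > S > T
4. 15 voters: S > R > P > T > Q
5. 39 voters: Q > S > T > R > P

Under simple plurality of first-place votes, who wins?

Q

First-place votes: S 15, R 0, P 30, Q 51, T 0.
Q has the most first-place votes.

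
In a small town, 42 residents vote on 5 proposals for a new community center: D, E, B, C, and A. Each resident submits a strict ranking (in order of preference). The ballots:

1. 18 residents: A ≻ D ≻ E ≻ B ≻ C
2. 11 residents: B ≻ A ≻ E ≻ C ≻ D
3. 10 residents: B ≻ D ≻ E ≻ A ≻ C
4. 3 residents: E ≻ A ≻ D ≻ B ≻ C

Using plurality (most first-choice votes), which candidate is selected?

First-place votes: D 0, E 3, B 21, C 0, A 18.
B has the most first-place votes.

B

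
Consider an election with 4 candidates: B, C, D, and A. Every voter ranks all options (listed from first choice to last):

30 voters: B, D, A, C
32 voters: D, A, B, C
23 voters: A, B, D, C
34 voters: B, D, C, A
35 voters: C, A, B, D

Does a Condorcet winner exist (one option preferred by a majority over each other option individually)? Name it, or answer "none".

none

Checking pairwise contests:
A beats B 90–64.
B beats C 119–35.
B beats D 122–32.
D beats A 96–58.
Every option loses at least one head-to-head, so there is no Condorcet winner.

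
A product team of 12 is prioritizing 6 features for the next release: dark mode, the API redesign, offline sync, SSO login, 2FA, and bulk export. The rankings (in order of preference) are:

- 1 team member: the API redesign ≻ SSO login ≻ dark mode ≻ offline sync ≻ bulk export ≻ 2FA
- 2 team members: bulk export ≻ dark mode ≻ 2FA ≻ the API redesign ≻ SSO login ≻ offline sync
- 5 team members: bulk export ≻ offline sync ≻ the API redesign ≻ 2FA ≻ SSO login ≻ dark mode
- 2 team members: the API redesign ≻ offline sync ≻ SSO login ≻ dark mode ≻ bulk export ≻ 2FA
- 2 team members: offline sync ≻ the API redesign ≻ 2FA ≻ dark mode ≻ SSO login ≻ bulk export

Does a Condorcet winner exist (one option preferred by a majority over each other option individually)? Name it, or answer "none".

bulk export

bulk export vs dark mode: 7–5 for bulk export.
bulk export vs the API redesign: 7–5 for bulk export.
bulk export vs offline sync: 7–5 for bulk export.
bulk export vs SSO login: 7–5 for bulk export.
bulk export vs 2FA: 10–2 for bulk export.
bulk export beats every other option head-to-head.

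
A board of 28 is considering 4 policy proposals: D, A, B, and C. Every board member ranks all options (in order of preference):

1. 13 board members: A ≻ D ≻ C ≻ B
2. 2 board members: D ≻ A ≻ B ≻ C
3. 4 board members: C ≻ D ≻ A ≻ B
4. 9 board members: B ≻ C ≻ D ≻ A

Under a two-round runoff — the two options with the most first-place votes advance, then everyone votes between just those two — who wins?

Round 1 first-place votes: D 2, A 13, B 9, C 4.
A and B advance.
Runoff: A is preferred to B by 19 voters; B by 9.
A wins the runoff.

A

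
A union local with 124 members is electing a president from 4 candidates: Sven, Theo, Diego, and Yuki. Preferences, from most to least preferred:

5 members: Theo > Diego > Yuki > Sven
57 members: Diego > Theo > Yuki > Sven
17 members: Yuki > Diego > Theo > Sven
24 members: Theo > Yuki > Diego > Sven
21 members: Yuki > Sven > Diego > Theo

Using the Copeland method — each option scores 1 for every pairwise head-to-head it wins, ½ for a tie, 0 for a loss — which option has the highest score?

Sven: loses to Theo, Diego, and Yuki → score 0.
Theo: beats Sven and Yuki; loses to Diego → score 2.
Diego: beats Sven and Theo; ties Yuki → score 2.5.
Yuki: beats Sven; ties Diego; loses to Theo → score 1.5.
Diego has the best pairwise record.

Diego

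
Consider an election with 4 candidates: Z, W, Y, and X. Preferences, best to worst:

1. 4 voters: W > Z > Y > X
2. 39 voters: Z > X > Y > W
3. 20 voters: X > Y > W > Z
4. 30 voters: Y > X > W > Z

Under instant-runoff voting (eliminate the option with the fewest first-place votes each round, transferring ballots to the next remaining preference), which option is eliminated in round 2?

X

Round 1: Z 39, W 4, Y 30, X 20. Eliminate W.
Round 2: Z 43, Y 30, X 20. Eliminate X.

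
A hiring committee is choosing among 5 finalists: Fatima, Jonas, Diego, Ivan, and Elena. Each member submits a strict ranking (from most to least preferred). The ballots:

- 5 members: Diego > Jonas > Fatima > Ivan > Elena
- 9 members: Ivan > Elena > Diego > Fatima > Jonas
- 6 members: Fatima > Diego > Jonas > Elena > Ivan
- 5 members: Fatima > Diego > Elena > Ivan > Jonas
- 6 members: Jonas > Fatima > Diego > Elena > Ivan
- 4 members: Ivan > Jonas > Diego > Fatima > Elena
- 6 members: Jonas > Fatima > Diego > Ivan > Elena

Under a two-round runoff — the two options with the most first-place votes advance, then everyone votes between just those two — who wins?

Jonas

Round 1 first-place votes: Fatima 11, Jonas 12, Diego 5, Ivan 13, Elena 0.
Ivan and Jonas advance.
Runoff: Ivan is preferred to Jonas by 18 voters; Jonas by 23.
Jonas wins the runoff.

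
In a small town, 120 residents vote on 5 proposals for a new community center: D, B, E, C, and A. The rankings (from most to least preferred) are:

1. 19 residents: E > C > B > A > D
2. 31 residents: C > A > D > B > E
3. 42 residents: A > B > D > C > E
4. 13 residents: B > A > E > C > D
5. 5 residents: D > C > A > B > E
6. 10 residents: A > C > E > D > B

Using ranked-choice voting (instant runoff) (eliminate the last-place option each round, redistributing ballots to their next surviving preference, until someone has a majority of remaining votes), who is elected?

A

Round 1: D 5, B 13, E 19, C 31, A 52. Eliminate D.
Round 2: B 13, E 19, C 36, A 52. Eliminate B.
Round 3: E 19, C 36, A 65. A has a majority.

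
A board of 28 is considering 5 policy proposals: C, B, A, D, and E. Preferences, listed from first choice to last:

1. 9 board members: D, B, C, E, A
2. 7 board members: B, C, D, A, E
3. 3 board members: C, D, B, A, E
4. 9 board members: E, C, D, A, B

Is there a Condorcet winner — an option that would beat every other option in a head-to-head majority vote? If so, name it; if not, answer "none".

none

Checking pairwise contests:
B beats C 16–12.
D beats B 21–7.
C beats A 28–0.
C beats D 19–9.
C beats E 19–9.
Every option loses at least one head-to-head, so there is no Condorcet winner.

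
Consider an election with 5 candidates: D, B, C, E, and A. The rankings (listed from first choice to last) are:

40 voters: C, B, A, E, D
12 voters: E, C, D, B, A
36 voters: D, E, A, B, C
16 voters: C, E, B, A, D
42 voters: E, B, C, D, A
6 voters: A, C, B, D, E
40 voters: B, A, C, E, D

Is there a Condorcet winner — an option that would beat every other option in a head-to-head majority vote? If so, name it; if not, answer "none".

Checking pairwise contests:
B beats D 144–48.
E beats B 106–86.
B beats C 118–74.
C beats E 102–90.
B beats A 150–42.
Every option loses at least one head-to-head, so there is no Condorcet winner.

none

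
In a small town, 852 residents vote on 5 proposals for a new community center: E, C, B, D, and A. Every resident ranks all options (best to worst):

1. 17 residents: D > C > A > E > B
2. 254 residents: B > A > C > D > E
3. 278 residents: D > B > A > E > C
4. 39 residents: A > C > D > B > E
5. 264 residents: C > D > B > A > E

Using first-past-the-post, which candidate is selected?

First-place votes: E 0, C 264, B 254, D 295, A 39.
D has the most first-place votes.

D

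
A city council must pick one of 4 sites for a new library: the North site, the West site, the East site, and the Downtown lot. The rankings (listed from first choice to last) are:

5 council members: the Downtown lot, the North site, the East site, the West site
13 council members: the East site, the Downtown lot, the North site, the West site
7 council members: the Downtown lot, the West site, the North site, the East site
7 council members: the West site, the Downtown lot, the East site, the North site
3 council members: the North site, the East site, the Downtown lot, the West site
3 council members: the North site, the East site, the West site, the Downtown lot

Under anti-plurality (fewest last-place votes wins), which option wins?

Last-place votes: the North site 7, the West site 21, the East site 7, the Downtown lot 3.
the Downtown lot is ranked last by the fewest voters, so the Downtown lot wins.

the Downtown lot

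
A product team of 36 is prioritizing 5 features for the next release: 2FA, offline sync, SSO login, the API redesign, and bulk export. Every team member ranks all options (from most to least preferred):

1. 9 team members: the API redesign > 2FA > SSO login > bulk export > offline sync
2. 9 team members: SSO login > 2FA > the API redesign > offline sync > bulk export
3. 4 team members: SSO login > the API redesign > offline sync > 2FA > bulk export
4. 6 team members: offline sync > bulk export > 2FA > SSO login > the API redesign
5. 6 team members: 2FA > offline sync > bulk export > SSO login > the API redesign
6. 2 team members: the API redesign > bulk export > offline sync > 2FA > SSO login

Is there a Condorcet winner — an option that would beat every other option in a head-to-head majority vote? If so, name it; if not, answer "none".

2FA vs offline sync: 24–12 for 2FA.
2FA vs SSO login: 23–13 for 2FA.
2FA vs the API redesign: 21–15 for 2FA.
2FA vs bulk export: 28–8 for 2FA.
2FA beats every other option head-to-head.

2FA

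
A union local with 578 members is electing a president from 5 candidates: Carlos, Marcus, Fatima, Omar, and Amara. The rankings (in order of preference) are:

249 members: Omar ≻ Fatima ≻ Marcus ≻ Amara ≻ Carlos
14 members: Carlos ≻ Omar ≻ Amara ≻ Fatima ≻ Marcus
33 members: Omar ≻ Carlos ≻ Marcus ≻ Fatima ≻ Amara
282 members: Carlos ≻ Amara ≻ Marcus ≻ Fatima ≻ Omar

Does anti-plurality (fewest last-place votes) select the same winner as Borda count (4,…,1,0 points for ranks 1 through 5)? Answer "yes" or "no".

Anti-plurality — last-place votes: Carlos 249, Marcus 14, Fatima 0, Omar 282, Amara 33. Winner: Fatima.
Borda — scores: Carlos 1283, Marcus 1128, Fatima 1076, Omar 1170, Amara 1123. Winner: Carlos.
The two methods disagree.

no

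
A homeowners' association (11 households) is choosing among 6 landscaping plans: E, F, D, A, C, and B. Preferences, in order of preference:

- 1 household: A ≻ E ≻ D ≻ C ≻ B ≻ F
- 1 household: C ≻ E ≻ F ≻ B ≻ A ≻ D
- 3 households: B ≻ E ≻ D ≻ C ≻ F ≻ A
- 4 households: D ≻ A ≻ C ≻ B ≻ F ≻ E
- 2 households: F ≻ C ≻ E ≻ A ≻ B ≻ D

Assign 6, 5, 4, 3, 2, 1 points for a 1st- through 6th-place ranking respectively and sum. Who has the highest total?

C

E: 1·5 + 1·5 + 3·5 + 4·1 + 2·4 = 37
F: 1·1 + 1·4 + 3·2 + 4·2 + 2·6 = 31
D: 1·4 + 1·1 + 3·4 + 4·6 + 2·1 = 43
A: 1·6 + 1·2 + 3·1 + 4·5 + 2·3 = 37
C: 1·3 + 1·6 + 3·3 + 4·4 + 2·5 = 44
B: 1·2 + 1·3 + 3·6 + 4·3 + 2·2 = 39
C has the highest Borda score (44).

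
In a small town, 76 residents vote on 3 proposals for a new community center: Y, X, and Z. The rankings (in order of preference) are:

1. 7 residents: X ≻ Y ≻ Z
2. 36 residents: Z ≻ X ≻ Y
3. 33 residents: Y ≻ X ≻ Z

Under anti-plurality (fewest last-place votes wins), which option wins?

X

Last-place votes: Y 36, X 0, Z 40.
X is ranked last by the fewest voters, so X wins.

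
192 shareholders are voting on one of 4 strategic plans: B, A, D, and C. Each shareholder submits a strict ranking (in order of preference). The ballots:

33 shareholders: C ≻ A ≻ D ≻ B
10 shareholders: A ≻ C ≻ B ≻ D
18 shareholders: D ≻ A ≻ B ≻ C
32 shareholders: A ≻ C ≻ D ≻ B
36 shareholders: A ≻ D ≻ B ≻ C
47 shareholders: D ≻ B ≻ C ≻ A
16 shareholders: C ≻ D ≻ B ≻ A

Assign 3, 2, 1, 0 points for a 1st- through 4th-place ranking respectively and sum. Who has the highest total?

B: 33·0 + 10·1 + 18·1 + 32·0 + 36·1 + 47·2 + 16·1 = 174
A: 33·2 + 10·3 + 18·2 + 32·3 + 36·3 + 47·0 + 16·0 = 336
D: 33·1 + 10·0 + 18·3 + 32·1 + 36·2 + 47·3 + 16·2 = 364
C: 33·3 + 10·2 + 18·0 + 32·2 + 36·0 + 47·1 + 16·3 = 278
D has the highest Borda score (364).

D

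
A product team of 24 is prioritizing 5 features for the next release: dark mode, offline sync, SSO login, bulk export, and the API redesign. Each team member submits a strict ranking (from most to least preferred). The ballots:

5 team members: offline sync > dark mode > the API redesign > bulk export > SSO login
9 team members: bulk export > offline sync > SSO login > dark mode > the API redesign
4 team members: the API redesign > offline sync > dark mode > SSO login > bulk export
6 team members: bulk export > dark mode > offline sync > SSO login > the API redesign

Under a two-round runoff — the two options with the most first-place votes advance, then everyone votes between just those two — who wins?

Round 1 first-place votes: dark mode 0, offline sync 5, SSO login 0, bulk export 15, the API redesign 4.
bulk export and offline sync advance.
Runoff: bulk export is preferred to offline sync by 15 voters; offline sync by 9.
bulk export wins the runoff.

bulk export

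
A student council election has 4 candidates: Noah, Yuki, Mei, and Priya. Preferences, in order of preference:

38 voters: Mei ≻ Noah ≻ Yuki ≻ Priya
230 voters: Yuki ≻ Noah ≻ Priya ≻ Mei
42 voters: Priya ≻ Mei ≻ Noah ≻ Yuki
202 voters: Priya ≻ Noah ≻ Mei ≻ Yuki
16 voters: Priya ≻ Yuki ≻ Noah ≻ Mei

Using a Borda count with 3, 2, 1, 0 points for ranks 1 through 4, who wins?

Noah: 38·2 + 230·2 + 42·1 + 202·2 + 16·1 = 998
Yuki: 38·1 + 230·3 + 42·0 + 202·0 + 16·2 = 760
Mei: 38·3 + 230·0 + 42·2 + 202·1 + 16·0 = 400
Priya: 38·0 + 230·1 + 42·3 + 202·3 + 16·3 = 1010
Priya has the highest Borda score (1010).

Priya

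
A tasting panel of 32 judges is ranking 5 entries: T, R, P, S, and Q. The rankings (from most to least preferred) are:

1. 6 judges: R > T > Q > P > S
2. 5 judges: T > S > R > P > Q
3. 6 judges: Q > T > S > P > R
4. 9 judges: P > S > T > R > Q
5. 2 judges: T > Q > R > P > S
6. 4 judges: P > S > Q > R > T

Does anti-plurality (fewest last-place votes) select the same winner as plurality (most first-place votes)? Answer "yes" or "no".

Anti-plurality — last-place votes: T 4, R 6, P 0, S 8, Q 14. Winner: P.
Plurality — first-place votes: T 7, R 6, P 13, S 0, Q 6. Winner: P.
The two methods agree.

yes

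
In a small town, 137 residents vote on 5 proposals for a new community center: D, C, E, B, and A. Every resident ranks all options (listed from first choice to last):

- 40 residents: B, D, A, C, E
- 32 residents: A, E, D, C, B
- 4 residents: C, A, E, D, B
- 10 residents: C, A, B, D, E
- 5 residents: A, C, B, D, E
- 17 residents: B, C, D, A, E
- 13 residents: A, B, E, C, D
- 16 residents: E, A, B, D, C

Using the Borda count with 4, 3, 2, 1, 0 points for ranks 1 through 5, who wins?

A

D: 40·3 + 32·2 + 4·1 + 10·1 + 5·1 + 17·2 + 13·0 + 16·1 = 253
C: 40·1 + 32·1 + 4·4 + 10·4 + 5·3 + 17·3 + 13·1 + 16·0 = 207
E: 40·0 + 32·3 + 4·2 + 10·0 + 5·0 + 17·0 + 13·2 + 16·4 = 194
B: 40·4 + 32·0 + 4·0 + 10·2 + 5·2 + 17·4 + 13·3 + 16·2 = 329
A: 40·2 + 32·4 + 4·3 + 10·3 + 5·4 + 17·1 + 13·4 + 16·3 = 387
A has the highest Borda score (387).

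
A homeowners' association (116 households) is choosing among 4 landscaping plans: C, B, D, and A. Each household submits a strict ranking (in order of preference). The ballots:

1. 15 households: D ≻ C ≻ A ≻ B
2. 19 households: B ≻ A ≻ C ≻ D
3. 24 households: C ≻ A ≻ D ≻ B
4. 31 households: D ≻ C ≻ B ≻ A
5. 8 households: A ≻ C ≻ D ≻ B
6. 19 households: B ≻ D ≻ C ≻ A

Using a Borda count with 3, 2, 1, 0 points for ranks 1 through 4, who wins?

C: 15·2 + 19·1 + 24·3 + 31·2 + 8·2 + 19·1 = 218
B: 15·0 + 19·3 + 24·0 + 31·1 + 8·0 + 19·3 = 145
D: 15·3 + 19·0 + 24·1 + 31·3 + 8·1 + 19·2 = 208
A: 15·1 + 19·2 + 24·2 + 31·0 + 8·3 + 19·0 = 125
C has the highest Borda score (218).

C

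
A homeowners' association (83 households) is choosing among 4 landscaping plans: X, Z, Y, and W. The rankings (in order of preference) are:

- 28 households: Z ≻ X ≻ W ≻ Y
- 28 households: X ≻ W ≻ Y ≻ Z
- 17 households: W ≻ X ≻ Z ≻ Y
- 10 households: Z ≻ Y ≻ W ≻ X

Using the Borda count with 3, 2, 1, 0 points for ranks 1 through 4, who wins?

X

X: 28·2 + 28·3 + 17·2 + 10·0 = 174
Z: 28·3 + 28·0 + 17·1 + 10·3 = 131
Y: 28·0 + 28·1 + 17·0 + 10·2 = 48
W: 28·1 + 28·2 + 17·3 + 10·1 = 145
X has the highest Borda score (174).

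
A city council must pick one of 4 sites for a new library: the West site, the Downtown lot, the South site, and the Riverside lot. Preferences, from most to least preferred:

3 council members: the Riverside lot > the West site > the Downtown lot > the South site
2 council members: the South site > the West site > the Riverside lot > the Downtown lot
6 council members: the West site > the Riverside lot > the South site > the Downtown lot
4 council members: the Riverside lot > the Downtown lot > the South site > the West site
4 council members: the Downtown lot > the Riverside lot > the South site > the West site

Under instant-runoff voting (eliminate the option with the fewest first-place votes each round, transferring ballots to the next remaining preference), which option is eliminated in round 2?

Round 1: the West site 6, the Downtown lot 4, the South site 2, the Riverside lot 7. Eliminate the South site.
Round 2: the West site 8, the Downtown lot 4, the Riverside lot 7. Eliminate the Downtown lot.

the Downtown lot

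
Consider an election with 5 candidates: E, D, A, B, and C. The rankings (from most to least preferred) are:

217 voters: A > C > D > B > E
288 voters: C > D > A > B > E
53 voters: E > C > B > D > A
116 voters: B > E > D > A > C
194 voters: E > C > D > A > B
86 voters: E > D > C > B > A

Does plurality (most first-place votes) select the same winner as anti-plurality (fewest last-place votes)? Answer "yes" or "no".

no

Plurality — first-place votes: E 333, D 0, A 217, B 116, C 288. Winner: E.
Anti-plurality — last-place votes: E 505, D 0, A 139, B 194, C 116. Winner: D.
The two methods disagree.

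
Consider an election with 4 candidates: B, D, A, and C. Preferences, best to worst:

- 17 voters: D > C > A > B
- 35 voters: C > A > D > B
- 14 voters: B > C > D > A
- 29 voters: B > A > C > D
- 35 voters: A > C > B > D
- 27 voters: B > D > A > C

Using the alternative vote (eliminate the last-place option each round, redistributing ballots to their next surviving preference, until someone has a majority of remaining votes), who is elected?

C

Round 1: B 70, D 17, A 35, C 35. Eliminate D.
Round 2: B 70, A 35, C 52. Eliminate A.
Round 3: B 70, C 87. C has a majority.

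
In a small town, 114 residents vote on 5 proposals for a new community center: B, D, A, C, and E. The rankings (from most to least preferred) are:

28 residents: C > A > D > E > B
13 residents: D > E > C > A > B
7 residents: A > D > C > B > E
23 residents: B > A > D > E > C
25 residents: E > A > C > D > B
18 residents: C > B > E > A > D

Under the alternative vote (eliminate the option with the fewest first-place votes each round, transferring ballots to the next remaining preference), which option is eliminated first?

Round 1: B 23, D 13, A 7, C 46, E 25. Eliminate A.

A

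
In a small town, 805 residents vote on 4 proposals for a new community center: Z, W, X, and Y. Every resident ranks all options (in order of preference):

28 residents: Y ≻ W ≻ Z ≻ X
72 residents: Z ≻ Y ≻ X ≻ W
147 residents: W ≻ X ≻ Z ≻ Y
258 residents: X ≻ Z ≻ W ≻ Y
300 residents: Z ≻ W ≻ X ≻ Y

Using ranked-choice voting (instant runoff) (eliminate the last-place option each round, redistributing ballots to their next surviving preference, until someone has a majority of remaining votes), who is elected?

Round 1: Z 372, W 147, X 258, Y 28. Eliminate Y.
Round 2: Z 372, W 175, X 258. Eliminate W.
Round 3: Z 400, X 405. X has a majority.

X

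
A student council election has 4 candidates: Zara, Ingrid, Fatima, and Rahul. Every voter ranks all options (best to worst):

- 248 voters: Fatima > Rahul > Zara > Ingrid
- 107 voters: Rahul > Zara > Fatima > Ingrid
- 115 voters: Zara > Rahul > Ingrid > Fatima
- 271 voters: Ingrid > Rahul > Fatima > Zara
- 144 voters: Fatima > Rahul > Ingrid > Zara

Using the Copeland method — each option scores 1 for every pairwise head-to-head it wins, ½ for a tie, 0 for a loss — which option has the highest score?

Rahul

Zara: beats Ingrid; loses to Fatima and Rahul → score 1.
Ingrid: loses to Zara, Fatima, and Rahul → score 0.
Fatima: beats Zara and Ingrid; loses to Rahul → score 2.
Rahul: beats Zara, Ingrid, and Fatima → score 3.
Rahul has the best pairwise record.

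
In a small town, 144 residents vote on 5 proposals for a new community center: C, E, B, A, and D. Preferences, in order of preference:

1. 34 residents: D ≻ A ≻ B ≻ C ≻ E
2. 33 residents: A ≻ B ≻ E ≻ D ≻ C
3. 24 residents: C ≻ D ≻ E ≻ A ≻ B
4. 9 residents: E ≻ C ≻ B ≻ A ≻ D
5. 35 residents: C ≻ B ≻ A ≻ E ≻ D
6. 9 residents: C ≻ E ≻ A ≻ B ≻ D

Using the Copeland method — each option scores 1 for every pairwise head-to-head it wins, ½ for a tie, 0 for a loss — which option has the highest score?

C: beats E, B, A, and D → score 4.
E: beats D; loses to C, B, and A → score 1.
B: beats E and D; loses to C and A → score 2.
A: beats E, B, and D; loses to C → score 3.
D: loses to C, E, B, and A → score 0.
C has the best pairwise record.

C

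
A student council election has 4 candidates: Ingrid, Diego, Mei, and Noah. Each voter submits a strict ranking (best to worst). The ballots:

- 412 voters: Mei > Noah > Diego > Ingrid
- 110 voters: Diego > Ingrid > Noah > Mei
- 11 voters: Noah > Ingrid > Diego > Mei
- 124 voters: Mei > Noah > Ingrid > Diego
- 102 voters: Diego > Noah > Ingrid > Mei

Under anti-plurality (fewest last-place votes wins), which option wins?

Last-place votes: Ingrid 412, Diego 124, Mei 223, Noah 0.
Noah is ranked last by the fewest voters, so Noah wins.

Noah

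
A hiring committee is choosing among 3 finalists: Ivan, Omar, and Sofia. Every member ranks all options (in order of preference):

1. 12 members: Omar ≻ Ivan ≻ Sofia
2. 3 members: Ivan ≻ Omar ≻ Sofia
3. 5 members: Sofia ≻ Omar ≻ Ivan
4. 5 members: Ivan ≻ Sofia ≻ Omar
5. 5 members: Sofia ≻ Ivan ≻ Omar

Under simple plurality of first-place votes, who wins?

Omar

First-place votes: Ivan 8, Omar 12, Sofia 10.
Omar has the most first-place votes.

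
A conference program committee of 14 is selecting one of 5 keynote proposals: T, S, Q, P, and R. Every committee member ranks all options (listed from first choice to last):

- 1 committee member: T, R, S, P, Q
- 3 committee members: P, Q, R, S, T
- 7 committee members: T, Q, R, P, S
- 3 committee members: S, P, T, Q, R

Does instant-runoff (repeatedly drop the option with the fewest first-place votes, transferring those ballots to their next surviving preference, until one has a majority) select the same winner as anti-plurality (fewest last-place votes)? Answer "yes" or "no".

no

Instant-runoff — R1 T 8, S 3, Q 0, P 3, R 0 (T winner). Winner: T.
Anti-plurality — last-place votes: T 3, S 7, Q 1, P 0, R 3. Winner: P.
The two methods disagree.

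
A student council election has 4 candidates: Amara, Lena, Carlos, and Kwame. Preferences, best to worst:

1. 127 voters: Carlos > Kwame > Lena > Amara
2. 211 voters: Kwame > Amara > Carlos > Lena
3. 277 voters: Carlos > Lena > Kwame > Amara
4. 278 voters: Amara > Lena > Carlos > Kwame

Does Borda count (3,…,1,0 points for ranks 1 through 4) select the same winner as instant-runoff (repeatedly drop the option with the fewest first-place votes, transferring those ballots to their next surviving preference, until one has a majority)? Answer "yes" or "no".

Borda — scores: Amara 1256, Lena 1237, Carlos 1701, Kwame 1164. Winner: Carlos.
Instant-runoff — R1 Amara 278, Lena 0, Carlos 404, Kwame 211 (Lena out); R2 Amara 278, Carlos 404, Kwame 211 (Kwame out); R3 Amara 489, Carlos 404 (Amara winner). Winner: Amara.
The two methods disagree.

no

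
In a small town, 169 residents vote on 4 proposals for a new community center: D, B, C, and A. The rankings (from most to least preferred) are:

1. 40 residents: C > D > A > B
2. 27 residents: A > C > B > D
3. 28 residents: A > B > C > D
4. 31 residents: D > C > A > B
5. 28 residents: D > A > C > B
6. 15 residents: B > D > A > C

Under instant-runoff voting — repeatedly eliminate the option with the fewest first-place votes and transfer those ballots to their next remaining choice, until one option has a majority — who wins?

D

Round 1: D 59, B 15, C 40, A 55. Eliminate B.
Round 2: D 74, C 40, A 55. Eliminate C.
Round 3: D 114, A 55. D has a majority.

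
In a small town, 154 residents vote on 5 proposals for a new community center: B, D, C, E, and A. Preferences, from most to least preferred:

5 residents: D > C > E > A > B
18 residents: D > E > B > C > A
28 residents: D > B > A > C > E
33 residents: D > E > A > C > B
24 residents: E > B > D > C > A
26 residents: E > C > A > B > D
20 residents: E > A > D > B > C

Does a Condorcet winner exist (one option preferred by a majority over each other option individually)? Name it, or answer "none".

D

D vs B: 104–50 for D.
D vs C: 128–26 for D.
D vs E: 84–70 for D.
D vs A: 108–46 for D.
D beats every other option head-to-head.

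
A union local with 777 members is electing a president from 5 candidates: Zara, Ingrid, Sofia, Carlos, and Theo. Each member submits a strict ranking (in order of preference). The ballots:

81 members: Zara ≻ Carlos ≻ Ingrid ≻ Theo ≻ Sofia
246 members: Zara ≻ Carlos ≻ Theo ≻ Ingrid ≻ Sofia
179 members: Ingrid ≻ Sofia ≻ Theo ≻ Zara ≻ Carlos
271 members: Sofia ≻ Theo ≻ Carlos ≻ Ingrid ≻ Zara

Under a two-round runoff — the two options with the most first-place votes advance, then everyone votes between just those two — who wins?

Round 1 first-place votes: Zara 327, Ingrid 179, Sofia 271, Carlos 0, Theo 0.
Zara and Sofia advance.
Runoff: Zara is preferred to Sofia by 327 voters; Sofia by 450.
Sofia wins the runoff.

Sofia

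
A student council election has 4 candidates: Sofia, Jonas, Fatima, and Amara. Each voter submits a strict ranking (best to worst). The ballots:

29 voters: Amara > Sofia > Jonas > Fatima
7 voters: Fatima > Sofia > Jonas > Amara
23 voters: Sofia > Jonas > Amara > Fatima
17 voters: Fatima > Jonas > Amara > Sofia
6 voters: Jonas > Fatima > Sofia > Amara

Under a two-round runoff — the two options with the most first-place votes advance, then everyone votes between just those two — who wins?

Round 1 first-place votes: Sofia 23, Jonas 6, Fatima 24, Amara 29.
Amara and Fatima advance.
Runoff: Amara is preferred to Fatima by 52 voters; Fatima by 30.
Amara wins the runoff.

Amara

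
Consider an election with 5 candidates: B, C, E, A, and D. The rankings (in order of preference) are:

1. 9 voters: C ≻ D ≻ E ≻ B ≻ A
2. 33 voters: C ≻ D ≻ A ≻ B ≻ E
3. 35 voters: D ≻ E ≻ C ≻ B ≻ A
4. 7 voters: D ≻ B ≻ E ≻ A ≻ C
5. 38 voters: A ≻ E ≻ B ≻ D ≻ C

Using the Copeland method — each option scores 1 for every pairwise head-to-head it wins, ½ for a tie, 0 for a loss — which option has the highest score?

D

B: loses to C, E, A, and D → score 0.
C: beats B and A; loses to E and D → score 2.
E: beats B and C; loses to A and D → score 2.
A: beats B and E; loses to C and D → score 2.
D: beats B, C, E, and A → score 4.
D has the best pairwise record.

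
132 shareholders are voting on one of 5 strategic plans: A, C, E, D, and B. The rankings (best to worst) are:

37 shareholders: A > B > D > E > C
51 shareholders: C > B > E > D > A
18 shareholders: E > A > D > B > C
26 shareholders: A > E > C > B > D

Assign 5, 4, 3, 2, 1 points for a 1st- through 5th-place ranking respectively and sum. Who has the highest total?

A: 37·5 + 51·1 + 18·4 + 26·5 = 438
C: 37·1 + 51·5 + 18·1 + 26·3 = 388
E: 37·2 + 51·3 + 18·5 + 26·4 = 421
D: 37·3 + 51·2 + 18·3 + 26·1 = 293
B: 37·4 + 51·4 + 18·2 + 26·2 = 440
B has the highest Borda score (440).

B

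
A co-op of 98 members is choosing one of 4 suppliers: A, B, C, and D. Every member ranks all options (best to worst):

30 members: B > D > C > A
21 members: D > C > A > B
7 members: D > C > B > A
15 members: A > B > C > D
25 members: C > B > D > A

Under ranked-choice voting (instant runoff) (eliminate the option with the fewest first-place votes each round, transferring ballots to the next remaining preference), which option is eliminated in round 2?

C

Round 1: A 15, B 30, C 25, D 28. Eliminate A.
Round 2: B 45, C 25, D 28. Eliminate C.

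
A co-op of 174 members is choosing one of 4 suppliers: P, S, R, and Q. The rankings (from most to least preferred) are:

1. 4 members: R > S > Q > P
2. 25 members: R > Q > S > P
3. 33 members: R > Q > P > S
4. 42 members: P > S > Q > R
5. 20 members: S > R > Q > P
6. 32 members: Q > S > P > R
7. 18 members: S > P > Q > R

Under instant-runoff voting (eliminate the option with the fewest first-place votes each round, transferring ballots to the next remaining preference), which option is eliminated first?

Q

Round 1: P 42, S 38, R 62, Q 32. Eliminate Q.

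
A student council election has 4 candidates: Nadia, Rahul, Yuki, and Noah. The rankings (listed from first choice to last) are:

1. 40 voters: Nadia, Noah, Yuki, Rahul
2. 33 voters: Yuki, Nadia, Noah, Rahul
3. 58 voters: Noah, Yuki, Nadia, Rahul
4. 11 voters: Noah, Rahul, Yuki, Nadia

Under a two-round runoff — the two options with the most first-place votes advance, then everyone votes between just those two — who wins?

Round 1 first-place votes: Nadia 40, Rahul 0, Yuki 33, Noah 69.
Noah and Nadia advance.
Runoff: Noah is preferred to Nadia by 69 voters; Nadia by 73.
Nadia wins the runoff.

Nadia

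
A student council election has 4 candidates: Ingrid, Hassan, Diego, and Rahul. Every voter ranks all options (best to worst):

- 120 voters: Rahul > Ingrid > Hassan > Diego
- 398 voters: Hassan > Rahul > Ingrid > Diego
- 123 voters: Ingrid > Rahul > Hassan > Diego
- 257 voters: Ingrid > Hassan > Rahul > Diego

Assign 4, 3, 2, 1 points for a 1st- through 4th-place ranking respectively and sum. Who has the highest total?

Hassan

Ingrid: 120·3 + 398·2 + 123·4 + 257·4 = 2676
Hassan: 120·2 + 398·4 + 123·2 + 257·3 = 2849
Diego: 120·1 + 398·1 + 123·1 + 257·1 = 898
Rahul: 120·4 + 398·3 + 123·3 + 257·2 = 2557
Hassan has the highest Borda score (2849).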